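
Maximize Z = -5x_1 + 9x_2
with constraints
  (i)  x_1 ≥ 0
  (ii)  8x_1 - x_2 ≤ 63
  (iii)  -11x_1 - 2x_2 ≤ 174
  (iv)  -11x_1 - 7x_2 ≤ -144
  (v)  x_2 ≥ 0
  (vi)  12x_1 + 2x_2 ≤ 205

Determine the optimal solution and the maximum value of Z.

Extreme points and Z = -5x_1 + 9x_2:
  (0, 144/7) → Z = 1296/7
  (0, 205/2) → Z = 1845/2
  (585/67, 459/67) → Z = 18
  (331/28, 221/7) → Z = 6301/28

x_1 = 0, x_2 = 205/2, maximum Z = 1845/2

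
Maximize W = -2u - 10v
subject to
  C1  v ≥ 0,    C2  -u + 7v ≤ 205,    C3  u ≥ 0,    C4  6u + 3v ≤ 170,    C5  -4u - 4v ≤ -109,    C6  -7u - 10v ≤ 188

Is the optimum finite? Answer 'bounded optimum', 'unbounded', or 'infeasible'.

Vertices and W = -2u - 10v:
  (85/3, 0) → W = -170/3
  (109/4, 0) → W = -109/2
  (0, 205/7) → W = -2050/7
  (115/9, 280/9) → W = -1010/3
  (0, 109/4) → W = -545/2
The feasible region has finitely many vertices and no improving ray; the maximum is -109/2 at (109/4, 0).

bounded optimum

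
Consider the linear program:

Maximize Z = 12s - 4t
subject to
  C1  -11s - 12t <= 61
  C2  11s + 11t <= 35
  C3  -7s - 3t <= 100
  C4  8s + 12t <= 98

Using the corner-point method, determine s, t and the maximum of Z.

s = 1091/11, t = -96, maximum Z = 17316/11

Corner points and Z = 12s - 4t:
  (1091/11, -96) → Z = 17316/11
  (-339/17, 673/51) → Z = -14896/51
  (-329/22, 399/22) → Z = -252
  (-249/10, 743/30) → Z = -5968/15

The binding constraints are -11s - 12t = 61 and 11s + 11t = 35.
Solving simultaneously gives s = 1091/11, t = -96.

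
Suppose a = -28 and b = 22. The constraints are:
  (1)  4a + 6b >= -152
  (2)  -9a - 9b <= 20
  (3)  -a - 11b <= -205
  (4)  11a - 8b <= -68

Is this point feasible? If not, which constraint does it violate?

Constraint (2): -9a - 9b = 54, which is not ≤ 20. All other constraints are satisfied.

not feasible — violates (2)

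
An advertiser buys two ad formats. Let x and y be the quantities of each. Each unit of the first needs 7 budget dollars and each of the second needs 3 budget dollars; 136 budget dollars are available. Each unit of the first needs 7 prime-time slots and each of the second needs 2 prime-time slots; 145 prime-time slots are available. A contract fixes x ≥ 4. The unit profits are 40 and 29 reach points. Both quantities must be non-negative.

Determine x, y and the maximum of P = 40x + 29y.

x = 4, y = 36, maximum P = 1204

Feasible corners and P = 40x + 29y:
  (136/7, 0) → P = 5440/7
  (4, 0) → P = 160
  (4, 36) → P = 1204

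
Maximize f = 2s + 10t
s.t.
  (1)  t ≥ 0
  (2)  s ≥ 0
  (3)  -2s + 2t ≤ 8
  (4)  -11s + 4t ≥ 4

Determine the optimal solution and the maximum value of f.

Vertices and f = 2s + 10t:
  (0, 4) → f = 40
  (0, 1) → f = 10
  (12/7, 40/7) → f = 424/7

At the optimal vertex, -2s + 2t = 8 and -11s + 4t = 4.
Solving simultaneously gives s = 12/7, t = 40/7.

s = 12/7, t = 40/7, maximum f = 424/7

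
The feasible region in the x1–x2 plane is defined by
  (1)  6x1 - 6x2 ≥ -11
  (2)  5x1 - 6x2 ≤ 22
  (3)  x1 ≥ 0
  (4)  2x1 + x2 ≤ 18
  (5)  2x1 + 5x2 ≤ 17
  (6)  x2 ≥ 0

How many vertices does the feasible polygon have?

5

Intersecting each pair of boundary lines and keeping only the points that satisfy every inequality leaves:
  (0, 11/6)
  (47/42, 62/21)
  (212/37, 41/37)
  (22/5, 0)
  (0, 0)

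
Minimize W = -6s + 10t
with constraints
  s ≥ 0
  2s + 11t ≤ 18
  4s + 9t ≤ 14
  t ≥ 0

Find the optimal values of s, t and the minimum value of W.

Vertices and W = -6s + 10t:
  (0, 14/9) → W = 140/9
  (0, 0) → W = 0
  (7/2, 0) → W = -21

s = 7/2, t = 0, minimum W = -21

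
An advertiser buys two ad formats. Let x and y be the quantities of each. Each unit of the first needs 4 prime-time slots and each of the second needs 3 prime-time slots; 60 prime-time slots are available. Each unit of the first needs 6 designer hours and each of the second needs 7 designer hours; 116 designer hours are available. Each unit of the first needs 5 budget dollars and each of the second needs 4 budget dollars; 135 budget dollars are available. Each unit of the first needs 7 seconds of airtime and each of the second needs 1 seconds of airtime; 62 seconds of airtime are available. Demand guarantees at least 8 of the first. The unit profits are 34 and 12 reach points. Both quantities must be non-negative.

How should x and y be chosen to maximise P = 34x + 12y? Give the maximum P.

Vertices and P = 34x + 12y:
  (62/7, 0) → P = 2108/7
  (8, 0) → P = 272
  (8, 6) → P = 344

The binding constraints are 7x + y = 62 and x = 8.
Solving simultaneously gives x = 8, y = 6.

x = 8, y = 6, maximum P = 344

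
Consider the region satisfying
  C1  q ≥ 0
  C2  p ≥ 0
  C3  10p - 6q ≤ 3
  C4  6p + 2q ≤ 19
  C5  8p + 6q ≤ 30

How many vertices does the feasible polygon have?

Of the 10 pairwise boundary intersections, those satisfying every inequality are:
  (0, 0)
  (3/10, 0)
  (0, 5)
  (11/6, 23/9)

4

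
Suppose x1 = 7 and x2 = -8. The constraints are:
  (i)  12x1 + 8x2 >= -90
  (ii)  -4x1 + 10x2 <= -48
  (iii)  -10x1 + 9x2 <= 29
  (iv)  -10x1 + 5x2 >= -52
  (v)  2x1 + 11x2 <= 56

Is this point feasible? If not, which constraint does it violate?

Constraint (iv): -10x1 + 5x2 = -110, which is not ≥ -52. All other constraints are satisfied.

not feasible — violates (iv)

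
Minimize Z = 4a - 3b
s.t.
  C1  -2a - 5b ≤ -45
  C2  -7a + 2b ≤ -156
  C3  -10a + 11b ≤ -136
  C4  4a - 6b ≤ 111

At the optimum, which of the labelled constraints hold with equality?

Corner points and Z = 4a - 3b:
  (290/13, 1/13) → Z = 89
  (825/32, -21/16) → Z = 1713/16
  (76/3, 32/3) → Z = 208/3
The feasible region is unbounded (it extends along (11, 10), (3, 2)), but Z strictly increases along every unbounded feasible direction, so there is no improving ray and the minimum is attained at a vertex.

The minimum is at (76/3, 32/3). Substituting into each constraint, equality holds for C2 and C3; the remaining constraints have slack.

C2 and C3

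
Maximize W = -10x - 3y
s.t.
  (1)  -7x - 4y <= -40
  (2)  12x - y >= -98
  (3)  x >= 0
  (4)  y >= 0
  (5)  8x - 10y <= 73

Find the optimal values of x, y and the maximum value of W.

x = 0, y = 10, maximum W = -30

Feasible corners and W = -10x - 3y:
  (0, 10) → W = -30
  (40/7, 0) → W = -400/7
  (0, 98) → W = -294
  (73/8, 0) → W = -365/4
The feasible region is unbounded (it extends along (1, 12), (5, 4)), but W strictly decreases along every unbounded feasible direction, so there is no improving ray and the maximum is attained at a vertex.

The optimum lies where -7x - 4y = -40 and x = 0.
Solving simultaneously gives x = 0, y = 10.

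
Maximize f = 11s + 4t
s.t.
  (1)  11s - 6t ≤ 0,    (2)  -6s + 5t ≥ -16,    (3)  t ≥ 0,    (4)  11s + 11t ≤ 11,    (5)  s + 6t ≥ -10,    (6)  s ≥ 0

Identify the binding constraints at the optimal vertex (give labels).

(1) and (4)

Corner points and f = 11s + 4t:
  (0, 0) → f = 0
  (6/17, 11/17) → f = 110/17
  (0, 1) → f = 4

The maximum is at (6/17, 11/17). Substituting into each constraint, equality holds for (1) and (4); the remaining constraints have slack.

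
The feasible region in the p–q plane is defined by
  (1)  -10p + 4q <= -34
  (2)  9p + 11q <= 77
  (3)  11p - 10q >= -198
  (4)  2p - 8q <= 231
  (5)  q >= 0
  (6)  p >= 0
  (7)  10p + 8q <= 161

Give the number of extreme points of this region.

Pairwise boundary intersections that survive every other constraint:
  (341/73, 232/73)
  (17/5, 0)
  (77/9, 0)

3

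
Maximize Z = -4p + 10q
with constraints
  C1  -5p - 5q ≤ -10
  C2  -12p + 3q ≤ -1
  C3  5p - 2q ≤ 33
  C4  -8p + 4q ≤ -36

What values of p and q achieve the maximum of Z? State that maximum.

p = 15, q = 21, maximum Z = 150

Feasible corners and Z = -4p + 10q:
  (37/7, -23/7) → Z = -54
  (11/3, -5/3) → Z = -94/3
  (15, 21) → Z = 150

The binding constraints are 5p - 2q = 33 and -8p + 4q = -36.
Solving simultaneously gives p = 15, q = 21.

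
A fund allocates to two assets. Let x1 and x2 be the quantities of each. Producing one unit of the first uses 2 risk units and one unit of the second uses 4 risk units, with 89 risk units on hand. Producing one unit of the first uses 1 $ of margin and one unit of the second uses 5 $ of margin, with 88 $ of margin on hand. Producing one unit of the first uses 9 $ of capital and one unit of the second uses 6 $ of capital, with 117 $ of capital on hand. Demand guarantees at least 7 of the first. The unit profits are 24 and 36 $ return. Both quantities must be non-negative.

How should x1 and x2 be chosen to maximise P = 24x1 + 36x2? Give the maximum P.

x1 = 7, x2 = 9, maximum P = 492

Corner points and P = 24x1 + 36x2:
  (13, 0) → P = 312
  (7, 0) → P = 168
  (7, 9) → P = 492

The optimum lies where 9x1 + 6x2 = 117 and x1 = 7.
Solving simultaneously gives x1 = 7, x2 = 9.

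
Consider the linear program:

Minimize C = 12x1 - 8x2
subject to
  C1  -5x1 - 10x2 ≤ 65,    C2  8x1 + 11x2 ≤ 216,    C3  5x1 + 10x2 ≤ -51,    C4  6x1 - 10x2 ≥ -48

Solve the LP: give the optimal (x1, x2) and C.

x1 = -113/11, x2 = -15/11, minimum C = -1236/11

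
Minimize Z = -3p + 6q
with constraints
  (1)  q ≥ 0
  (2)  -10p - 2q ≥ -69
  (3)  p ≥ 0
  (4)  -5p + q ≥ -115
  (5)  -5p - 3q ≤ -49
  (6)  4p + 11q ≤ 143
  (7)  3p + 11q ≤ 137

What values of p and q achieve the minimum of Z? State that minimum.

p = 109/20, q = 29/4, minimum Z = 543/20

Extreme points and Z = -3p + 6q:
  (109/20, 29/4) → Z = 543/20
  (485/104, 1163/104) → Z = 5523/104
  (64/23, 269/23) → Z = 1422/23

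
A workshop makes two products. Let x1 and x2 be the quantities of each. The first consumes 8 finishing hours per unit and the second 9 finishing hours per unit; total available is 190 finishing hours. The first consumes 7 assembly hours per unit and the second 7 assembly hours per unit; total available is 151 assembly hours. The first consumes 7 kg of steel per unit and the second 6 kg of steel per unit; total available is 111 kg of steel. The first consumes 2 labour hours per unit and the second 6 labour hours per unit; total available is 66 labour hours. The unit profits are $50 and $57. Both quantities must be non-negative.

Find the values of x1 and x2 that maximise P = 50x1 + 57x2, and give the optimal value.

x1 = 9, x2 = 8, maximum P = 906

Feasible corners and P = 50x1 + 57x2:
  (0, 0) → P = 0
  (0, 11) → P = 627
  (111/7, 0) → P = 5550/7
  (9, 8) → P = 906

The optimum lies where 7x1 + 6x2 = 111 and 2x1 + 6x2 = 66.
Solving simultaneously gives x1 = 9, x2 = 8.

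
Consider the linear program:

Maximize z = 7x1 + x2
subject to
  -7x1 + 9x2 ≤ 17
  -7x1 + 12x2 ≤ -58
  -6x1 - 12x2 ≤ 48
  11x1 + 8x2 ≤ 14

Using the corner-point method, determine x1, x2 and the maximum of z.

Corner points and z = 7x1 + x2:
  (10/13, -57/13) → z = 1
  (158/47, -135/47) → z = 971/47
  (46/7, -51/7) → z = 271/7

At the optimal vertex, -6x1 - 12x2 = 48 and 11x1 + 8x2 = 14.
Solving simultaneously gives x1 = 46/7, x2 = -51/7.

x1 = 46/7, x2 = -51/7, maximum z = 271/7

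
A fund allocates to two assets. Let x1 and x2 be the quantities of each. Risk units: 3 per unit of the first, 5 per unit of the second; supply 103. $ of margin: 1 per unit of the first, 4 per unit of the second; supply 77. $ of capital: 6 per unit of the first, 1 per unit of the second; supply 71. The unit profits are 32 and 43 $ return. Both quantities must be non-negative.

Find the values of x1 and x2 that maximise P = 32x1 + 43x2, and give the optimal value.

x1 = 28/3, x2 = 15, maximum P = 2831/3

Extreme points and P = 32x1 + 43x2:
  (0, 0) → P = 0
  (0, 77/4) → P = 3311/4
  (71/6, 0) → P = 1136/3
  (27/7, 128/7) → P = 6368/7
  (28/3, 15) → P = 2831/3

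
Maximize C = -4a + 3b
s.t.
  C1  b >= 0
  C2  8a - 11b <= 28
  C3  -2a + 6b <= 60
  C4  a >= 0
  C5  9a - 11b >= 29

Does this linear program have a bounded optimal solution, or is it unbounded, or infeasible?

bounded optimum

Extreme points and C = -4a + 3b:
  (7/2, 0) → C = -14
  (29/9, 0) → C = -116/9
  (414/13, 268/13) → C = -852/13
  (417/16, 299/16) → C = -771/16
The feasible region has finitely many vertices and no improving ray; the maximum is -116/9 at (29/9, 0).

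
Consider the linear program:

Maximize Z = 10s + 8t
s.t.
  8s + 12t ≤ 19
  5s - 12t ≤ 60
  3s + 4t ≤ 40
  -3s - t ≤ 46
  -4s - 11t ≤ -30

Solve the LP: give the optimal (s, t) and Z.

s = -151/40, t = 41/10, maximum Z = -99/20

Extreme points and Z = 10s + 8t:
  (-571/28, 425/28) → Z = -165/2
  (-151/40, 41/10) → Z = -99/20
  (-536/29, 274/29) → Z = -3168/29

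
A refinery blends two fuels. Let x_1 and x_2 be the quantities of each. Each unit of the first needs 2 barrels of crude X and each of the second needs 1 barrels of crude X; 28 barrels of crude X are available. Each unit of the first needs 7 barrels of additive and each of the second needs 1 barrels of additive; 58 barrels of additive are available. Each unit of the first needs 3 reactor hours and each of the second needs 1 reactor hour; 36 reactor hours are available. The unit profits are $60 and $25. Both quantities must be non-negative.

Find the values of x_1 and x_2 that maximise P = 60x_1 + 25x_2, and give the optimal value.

x_1 = 6, x_2 = 16, maximum P = 760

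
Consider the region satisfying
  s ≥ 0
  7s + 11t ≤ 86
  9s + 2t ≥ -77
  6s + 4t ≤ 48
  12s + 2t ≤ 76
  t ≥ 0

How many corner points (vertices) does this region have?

5

Pairwise boundary intersections that survive every other constraint:
  (0, 86/11)
  (0, 0)
  (92/19, 90/19)
  (52/9, 10/3)
  (19/3, 0)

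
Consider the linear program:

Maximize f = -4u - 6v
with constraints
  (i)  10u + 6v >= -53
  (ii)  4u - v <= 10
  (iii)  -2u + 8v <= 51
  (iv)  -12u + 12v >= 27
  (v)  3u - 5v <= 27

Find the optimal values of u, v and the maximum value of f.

Corner points and f = -4u - 6v:
  (-365/46, 101/23) → f = 124/23
  (-133/32, -61/32) → f = 449/16
  (131/30, 112/15) → f = -934/15
  (49/12, 19/3) → f = -163/3

At the optimal vertex, 10u + 6v = -53 and -12u + 12v = 27.
Solving simultaneously gives u = -133/32, v = -61/32.

u = -133/32, v = -61/32, maximum f = 449/16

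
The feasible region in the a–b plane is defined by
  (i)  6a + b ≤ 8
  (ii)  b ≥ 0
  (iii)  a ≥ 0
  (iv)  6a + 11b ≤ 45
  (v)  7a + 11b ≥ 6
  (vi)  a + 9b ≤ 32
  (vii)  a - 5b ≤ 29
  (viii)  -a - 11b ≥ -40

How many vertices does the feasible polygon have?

5

The feasible vertices (each the meet of two boundaries and inside every other half-plane) are:
  (4/3, 0)
  (40/53, 184/53)
  (6/7, 0)
  (0, 6/11)
  (0, 32/9)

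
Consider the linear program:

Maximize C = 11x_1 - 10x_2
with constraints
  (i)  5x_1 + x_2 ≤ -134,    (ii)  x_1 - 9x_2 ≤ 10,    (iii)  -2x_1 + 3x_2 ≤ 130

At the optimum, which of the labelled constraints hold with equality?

Vertices and C = 11x_1 - 10x_2:
  (-26, -4) → C = -246
  (-532/17, 382/17) → C = -9672/17
  (-80, -10) → C = -780

The maximum is at (-26, -4). Substituting into each constraint, equality holds for (i) and (ii); the remaining constraints have slack.

(i) and (ii)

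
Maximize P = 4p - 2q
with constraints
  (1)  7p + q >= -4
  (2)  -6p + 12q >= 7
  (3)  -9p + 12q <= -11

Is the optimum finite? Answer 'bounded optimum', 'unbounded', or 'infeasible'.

unbounded

From the feasible point (6, 43/12), moving in the direction (12, 9) keeps every constraint satisfied while P increases without bound.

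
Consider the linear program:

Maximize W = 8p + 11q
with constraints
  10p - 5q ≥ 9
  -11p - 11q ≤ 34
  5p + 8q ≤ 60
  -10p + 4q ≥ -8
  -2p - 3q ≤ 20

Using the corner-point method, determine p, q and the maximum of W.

At the optimal vertex, 10p - 5q = 9 and -10p + 4q = -8.
Solving simultaneously gives p = 2/5, q = -1.

p = 2/5, q = -1, maximum W = -39/5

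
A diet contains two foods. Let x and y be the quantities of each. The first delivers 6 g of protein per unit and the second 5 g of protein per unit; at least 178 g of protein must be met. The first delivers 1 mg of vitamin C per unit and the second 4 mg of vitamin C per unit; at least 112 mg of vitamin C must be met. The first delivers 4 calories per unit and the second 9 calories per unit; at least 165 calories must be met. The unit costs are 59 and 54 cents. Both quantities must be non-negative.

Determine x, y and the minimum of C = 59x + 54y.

x = 8, y = 26, minimum C = 1876

Feasible corners and C = 59x + 54y:
  (0, 178/5) → C = 9612/5
  (112, 0) → C = 6608
  (8, 26) → C = 1876
The feasible region is unbounded (it extends along (0, 1), (1, 0)), but C strictly increases along every unbounded feasible direction, so there is no improving ray and the minimum is attained at a vertex.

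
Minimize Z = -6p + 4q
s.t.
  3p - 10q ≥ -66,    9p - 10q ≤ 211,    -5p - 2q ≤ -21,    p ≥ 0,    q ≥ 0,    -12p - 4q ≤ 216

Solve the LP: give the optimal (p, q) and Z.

p = 277/6, q = 409/20, minimum Z = -976/5

Feasible corners and Z = -6p + 4q:
  (277/6, 409/20) → Z = -976/5
  (39/28, 393/56) → Z = 138/7
  (211/9, 0) → Z = -422/3
  (21/5, 0) → Z = -126/5

At the optimal vertex, 3p - 10q = -66 and 9p - 10q = 211.
Solving simultaneously gives p = 277/6, q = 409/20.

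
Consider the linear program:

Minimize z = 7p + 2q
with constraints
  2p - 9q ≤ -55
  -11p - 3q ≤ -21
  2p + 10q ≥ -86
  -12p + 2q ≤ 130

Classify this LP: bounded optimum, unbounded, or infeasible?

Feasible corners and z = 7p + 2q:
  (8/35, 647/105) → z = 1462/105
  (-6, 29) → z = 16
The feasible region has finitely many vertices and no improving ray; the minimum is 1462/105 at (8/35, 647/105).

bounded optimum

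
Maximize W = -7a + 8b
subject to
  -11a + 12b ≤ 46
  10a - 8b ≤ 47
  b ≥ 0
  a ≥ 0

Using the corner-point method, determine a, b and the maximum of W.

a = 233/8, b = 977/32, maximum W = 323/8

Corner points and W = -7a + 8b:
  (233/8, 977/32) → W = 323/8
  (0, 23/6) → W = 92/3
  (47/10, 0) → W = -329/10
  (0, 0) → W = 0

At the optimal vertex, -11a + 12b = 46 and 10a - 8b = 47.
Solving simultaneously gives a = 233/8, b = 977/32.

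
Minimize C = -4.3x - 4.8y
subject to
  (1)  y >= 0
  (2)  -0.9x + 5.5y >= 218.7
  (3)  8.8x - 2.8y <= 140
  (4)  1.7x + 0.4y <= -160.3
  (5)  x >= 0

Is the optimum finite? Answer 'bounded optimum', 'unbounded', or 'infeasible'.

The boundaries y = 0 and -0.9x + 5.5y = 218.7 meet at (-243, 0), but that point violates x ≥ 0. Every candidate vertex is excluded by some other constraint, so the feasible region is empty.

infeasible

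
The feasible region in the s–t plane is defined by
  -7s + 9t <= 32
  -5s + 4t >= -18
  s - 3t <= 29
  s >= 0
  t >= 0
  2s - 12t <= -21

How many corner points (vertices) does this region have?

4

The feasible vertices (each the meet of two boundaries and inside every other half-plane) are:
  (290/17, 286/17)
  (0, 32/9)
  (75/13, 141/52)
  (0, 7/4)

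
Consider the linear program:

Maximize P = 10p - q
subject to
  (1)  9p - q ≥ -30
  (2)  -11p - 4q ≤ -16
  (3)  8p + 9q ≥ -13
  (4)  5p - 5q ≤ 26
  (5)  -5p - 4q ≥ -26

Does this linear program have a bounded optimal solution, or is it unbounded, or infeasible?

bounded optimum

Extreme points and P = 10p - q:
  (184/75, -206/75) → P = 682/25
  (-5/3, 103/12) → P = -101/4
  (26/5, 0) → P = 52
The feasible region has finitely many vertices and no improving ray; the maximum is 52 at (26/5, 0).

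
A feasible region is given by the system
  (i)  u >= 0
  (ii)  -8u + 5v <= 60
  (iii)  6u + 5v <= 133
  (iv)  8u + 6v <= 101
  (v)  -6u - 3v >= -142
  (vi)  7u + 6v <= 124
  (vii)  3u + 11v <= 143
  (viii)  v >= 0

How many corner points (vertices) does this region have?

Intersecting each pair of boundary lines and keeping only the points that satisfy every inequality leaves:
  (0, 12)
  (0, 0)
  (55/103, 1324/103)
  (253/70, 841/70)
  (101/8, 0)

5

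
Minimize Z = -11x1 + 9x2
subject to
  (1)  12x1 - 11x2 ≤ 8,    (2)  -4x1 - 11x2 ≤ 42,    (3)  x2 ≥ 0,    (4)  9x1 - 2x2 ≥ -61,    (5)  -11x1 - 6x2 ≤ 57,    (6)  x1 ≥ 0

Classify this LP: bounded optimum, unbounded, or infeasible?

unbounded

From the feasible point (2/3, 0), moving in the direction (11, 12) keeps every constraint satisfied while Z decreases without bound.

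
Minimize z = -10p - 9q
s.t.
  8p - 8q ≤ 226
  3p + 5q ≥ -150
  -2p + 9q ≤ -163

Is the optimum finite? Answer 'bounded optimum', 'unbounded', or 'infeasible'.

Corner points and z = -10p - 9q:
  (-35/32, -939/32) → z = 8801/32
  (365/28, -213/14) → z = 46/7
  (-535/37, -789/37) → z = 12451/37
The feasible region has finitely many vertices and no improving ray; the minimum is 46/7 at (365/28, -213/14).

bounded optimum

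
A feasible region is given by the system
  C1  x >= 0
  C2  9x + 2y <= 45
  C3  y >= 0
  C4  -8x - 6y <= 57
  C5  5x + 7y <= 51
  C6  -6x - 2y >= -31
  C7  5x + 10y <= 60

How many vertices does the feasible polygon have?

Of the 21 pairwise boundary intersections, those satisfying every inequality are:
  (0, 0)
  (0, 6)
  (5, 0)
  (14/3, 3/2)
  (19/5, 41/10)

5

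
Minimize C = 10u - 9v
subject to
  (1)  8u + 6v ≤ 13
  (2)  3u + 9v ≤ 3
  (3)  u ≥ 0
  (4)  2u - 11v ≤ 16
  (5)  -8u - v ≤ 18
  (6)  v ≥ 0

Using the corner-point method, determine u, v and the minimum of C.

Extreme points and C = 10u - 9v:
  (0, 1/3) → C = -3
  (1, 0) → C = 10
  (0, 0) → C = 0

At the optimal vertex, 3u + 9v = 3 and u = 0.
Solving simultaneously gives u = 0, v = 1/3.

u = 0, v = 1/3, minimum C = -3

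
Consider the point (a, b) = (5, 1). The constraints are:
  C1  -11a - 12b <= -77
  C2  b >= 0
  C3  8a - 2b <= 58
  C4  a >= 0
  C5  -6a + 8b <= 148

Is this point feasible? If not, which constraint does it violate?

Constraint C1: -11a - 12b = -67, which is not ≤ -77. All other constraints are satisfied.

not feasible — violates C1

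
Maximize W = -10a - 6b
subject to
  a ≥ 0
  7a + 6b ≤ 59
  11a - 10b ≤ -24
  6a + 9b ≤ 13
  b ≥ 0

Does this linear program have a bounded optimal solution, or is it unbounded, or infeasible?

The boundaries a = 0 and 7a + 6b = 59 meet at (0, 59/6), but that point violates 6a + 9b ≤ 13. Every candidate vertex is excluded by some other constraint, so the feasible region is empty.

infeasible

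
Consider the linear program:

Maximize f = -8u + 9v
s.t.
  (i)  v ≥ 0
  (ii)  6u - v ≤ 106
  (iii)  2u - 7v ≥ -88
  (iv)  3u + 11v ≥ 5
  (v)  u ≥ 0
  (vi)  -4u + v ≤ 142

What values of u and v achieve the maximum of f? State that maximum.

Corner points and f = -8u + 9v:
  (53/3, 0) → f = -424/3
  (5/3, 0) → f = -40/3
  (83/4, 37/2) → f = 1/2
  (0, 88/7) → f = 792/7
  (0, 5/11) → f = 45/11

The binding constraints are 2u - 7v = -88 and u = 0.
Solving simultaneously gives u = 0, v = 88/7.

u = 0, v = 88/7, maximum f = 792/7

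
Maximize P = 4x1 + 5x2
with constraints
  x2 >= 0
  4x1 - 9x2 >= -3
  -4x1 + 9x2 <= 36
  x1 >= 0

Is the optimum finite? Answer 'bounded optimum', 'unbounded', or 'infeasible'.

From the feasible point (0, 0), moving in the direction (1, 0) keeps every constraint satisfied while P increases without bound.

unbounded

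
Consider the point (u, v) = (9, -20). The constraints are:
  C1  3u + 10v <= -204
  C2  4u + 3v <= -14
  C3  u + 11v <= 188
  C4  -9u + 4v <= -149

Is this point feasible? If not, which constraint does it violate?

Constraint C1: 3u + 10v = -173, which is not ≤ -204. All other constraints are satisfied.

not feasible — violates C1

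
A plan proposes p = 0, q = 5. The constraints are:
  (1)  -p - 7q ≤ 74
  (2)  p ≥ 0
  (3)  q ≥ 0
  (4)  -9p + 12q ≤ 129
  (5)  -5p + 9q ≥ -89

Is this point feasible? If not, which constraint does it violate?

(1): -35 ≤ 74 ✓
(2): 0 ≥ 0 ✓
(3): 5 ≥ 0 ✓
(4): 60 ≤ 129 ✓
(5): 45 ≥ -89 ✓

feasible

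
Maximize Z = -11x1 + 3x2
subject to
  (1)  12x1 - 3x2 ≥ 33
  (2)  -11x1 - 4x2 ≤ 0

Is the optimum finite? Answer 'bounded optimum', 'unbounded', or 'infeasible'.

From the feasible point (44/27, -121/27), moving in the direction (3, 12) keeps every constraint satisfied while Z increases without bound.

unbounded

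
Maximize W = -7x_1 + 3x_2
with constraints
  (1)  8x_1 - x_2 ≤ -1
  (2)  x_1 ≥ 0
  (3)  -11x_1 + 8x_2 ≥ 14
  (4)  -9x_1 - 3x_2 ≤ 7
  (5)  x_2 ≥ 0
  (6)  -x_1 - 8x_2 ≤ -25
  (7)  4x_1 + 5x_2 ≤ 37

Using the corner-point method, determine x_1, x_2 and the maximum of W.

x_1 = 0, x_2 = 37/5, maximum W = 111/5

Vertices and W = -7x_1 + 3x_2:
  (17/65, 201/65) → W = 484/65
  (8/11, 75/11) → W = 169/11
  (0, 25/8) → W = 75/8
  (0, 37/5) → W = 111/5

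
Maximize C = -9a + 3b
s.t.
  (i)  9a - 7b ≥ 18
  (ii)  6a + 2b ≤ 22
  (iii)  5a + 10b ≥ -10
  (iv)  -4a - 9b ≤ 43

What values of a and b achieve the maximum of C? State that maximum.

Corner points and C = -9a + 3b:
  (19/6, 3/2) → C = -24
  (22/25, -36/25) → C = -306/25
  (24/5, -17/5) → C = -267/5

a = 22/25, b = -36/25, maximum C = -306/25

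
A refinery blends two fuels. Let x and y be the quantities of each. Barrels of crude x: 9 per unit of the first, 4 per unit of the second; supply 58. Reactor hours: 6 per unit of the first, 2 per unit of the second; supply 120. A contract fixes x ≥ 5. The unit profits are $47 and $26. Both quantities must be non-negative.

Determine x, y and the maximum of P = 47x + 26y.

x = 5, y = 13/4, maximum P = 639/2

Feasible corners and P = 47x + 26y:
  (58/9, 0) → P = 2726/9
  (5, 0) → P = 235
  (5, 13/4) → P = 639/2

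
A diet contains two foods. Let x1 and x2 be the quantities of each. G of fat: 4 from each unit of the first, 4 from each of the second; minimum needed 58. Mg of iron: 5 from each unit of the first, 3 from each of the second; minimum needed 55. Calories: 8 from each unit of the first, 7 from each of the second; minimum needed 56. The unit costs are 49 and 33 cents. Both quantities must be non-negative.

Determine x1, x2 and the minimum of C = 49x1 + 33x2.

The feasible region is unbounded (it extends along (0, 1), (1, 0)), but C strictly increases along every unbounded feasible direction, so there is no improving ray and the minimum is attained at a vertex.

The optimum lies where 4x1 + 4x2 = 58 and 5x1 + 3x2 = 55.
Solving simultaneously gives x1 = 23/4, x2 = 35/4.

x1 = 23/4, x2 = 35/4, minimum C = 1141/2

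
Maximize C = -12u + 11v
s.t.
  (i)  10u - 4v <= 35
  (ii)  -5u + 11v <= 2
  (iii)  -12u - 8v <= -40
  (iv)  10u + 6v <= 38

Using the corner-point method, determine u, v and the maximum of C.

Vertices and C = -12u + 11v:
  (55/16, -5/32) → C = -1375/32
  (181/50, 3/10) → C = -2007/50
  (106/43, 56/43) → C = -656/43
  (29/10, 3/2) → C = -183/10

The binding constraints are -5u + 11v = 2 and -12u - 8v = -40.
Solving simultaneously gives u = 106/43, v = 56/43.

u = 106/43, v = 56/43, maximum C = -656/43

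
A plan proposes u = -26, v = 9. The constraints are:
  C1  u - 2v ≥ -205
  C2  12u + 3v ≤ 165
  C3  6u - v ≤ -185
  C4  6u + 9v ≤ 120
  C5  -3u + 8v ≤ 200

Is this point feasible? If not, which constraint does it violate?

Constraint C3: 6u - v = -165, which is not ≤ -185. All other constraints are satisfied.

not feasible — violates C3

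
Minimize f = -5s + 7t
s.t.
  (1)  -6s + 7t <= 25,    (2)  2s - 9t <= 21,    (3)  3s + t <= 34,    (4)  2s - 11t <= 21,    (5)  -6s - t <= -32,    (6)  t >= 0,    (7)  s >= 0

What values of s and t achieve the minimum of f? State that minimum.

Vertices and f = -5s + 7t:
  (71/9, 31/3) → f = 296/9
  (199/48, 57/8) → f = 1399/48
  (327/29, 5/29) → f = -1600/29
  (21/2, 0) → f = -105/2
  (16/3, 0) → f = -80/3

The optimum lies where 2s - 9t = 21 and 3s + t = 34.
Solving simultaneously gives s = 327/29, t = 5/29.

s = 327/29, t = 5/29, minimum f = -1600/29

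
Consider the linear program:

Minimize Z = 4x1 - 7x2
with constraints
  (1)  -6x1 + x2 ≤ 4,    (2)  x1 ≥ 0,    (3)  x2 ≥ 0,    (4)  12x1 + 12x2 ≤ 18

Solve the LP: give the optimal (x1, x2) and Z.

Corner points and Z = 4x1 - 7x2:
  (0, 0) → Z = 0
  (0, 3/2) → Z = -21/2
  (3/2, 0) → Z = 6

x1 = 0, x2 = 3/2, minimum Z = -21/2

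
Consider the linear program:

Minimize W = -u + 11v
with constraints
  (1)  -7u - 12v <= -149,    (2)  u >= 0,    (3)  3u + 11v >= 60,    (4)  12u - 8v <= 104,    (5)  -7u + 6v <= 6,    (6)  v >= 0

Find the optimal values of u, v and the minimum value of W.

u = 61/5, v = 53/10, minimum W = 461/10

Feasible corners and W = -u + 11v:
  (61/5, 53/10) → W = 461/10
  (137/21, 155/18) → W = 11113/126
  (42, 50) → W = 508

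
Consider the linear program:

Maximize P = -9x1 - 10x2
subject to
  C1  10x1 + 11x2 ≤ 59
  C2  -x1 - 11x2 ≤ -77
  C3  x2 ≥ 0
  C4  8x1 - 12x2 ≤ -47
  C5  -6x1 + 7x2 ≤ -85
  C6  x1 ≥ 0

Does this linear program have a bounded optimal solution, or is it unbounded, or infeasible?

infeasible

The boundaries 8x1 - 12x2 = -47 and -6x1 + 7x2 = -85 meet at (1349/16, 481/8), but that point violates 10x1 + 11x2 ≤ 59. Every candidate vertex is excluded by some other constraint, so the feasible region is empty.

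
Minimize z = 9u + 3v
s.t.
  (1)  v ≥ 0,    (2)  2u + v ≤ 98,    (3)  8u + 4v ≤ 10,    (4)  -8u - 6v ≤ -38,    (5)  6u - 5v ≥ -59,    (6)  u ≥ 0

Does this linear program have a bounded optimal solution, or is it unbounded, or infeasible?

infeasible

The boundaries v = 0 and 2u + v = 98 meet at (49, 0), but that point violates 8u + 4v ≤ 10. Every candidate vertex is excluded by some other constraint, so the feasible region is empty.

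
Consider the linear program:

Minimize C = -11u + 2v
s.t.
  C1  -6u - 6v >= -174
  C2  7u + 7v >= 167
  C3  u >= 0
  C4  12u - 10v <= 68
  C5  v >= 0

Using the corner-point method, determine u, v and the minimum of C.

u = 179/11, v = 140/11, minimum C = -1689/11

The optimum lies where -6u - 6v = -174 and 12u - 10v = 68.
Solving simultaneously gives u = 179/11, v = 140/11.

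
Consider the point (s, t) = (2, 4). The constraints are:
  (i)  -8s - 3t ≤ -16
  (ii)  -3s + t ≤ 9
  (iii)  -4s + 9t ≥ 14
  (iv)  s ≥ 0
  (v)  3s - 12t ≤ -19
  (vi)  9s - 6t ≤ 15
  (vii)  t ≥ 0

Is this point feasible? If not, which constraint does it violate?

feasible

(i): -28 ≤ -16 ✓
(ii): -2 ≤ 9 ✓
(iii): 28 ≥ 14 ✓
(iv): 2 ≥ 0 ✓
(v): -42 ≤ -19 ✓
(vi): -6 ≤ 15 ✓
(vii): 4 ≥ 0 ✓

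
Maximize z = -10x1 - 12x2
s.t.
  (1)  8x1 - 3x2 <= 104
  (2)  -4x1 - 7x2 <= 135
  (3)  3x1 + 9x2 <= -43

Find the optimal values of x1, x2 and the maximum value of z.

x1 = -914/15, x2 = 233/15, maximum z = 6344/15

Vertices and z = -10x1 - 12x2:
  (19/4, -22) → z = 433/2
  (269/27, -656/81) → z = -22/9
  (-914/15, 233/15) → z = 6344/15

The binding constraints are -4x1 - 7x2 = 135 and 3x1 + 9x2 = -43.
Solving simultaneously gives x1 = -914/15, x2 = 233/15.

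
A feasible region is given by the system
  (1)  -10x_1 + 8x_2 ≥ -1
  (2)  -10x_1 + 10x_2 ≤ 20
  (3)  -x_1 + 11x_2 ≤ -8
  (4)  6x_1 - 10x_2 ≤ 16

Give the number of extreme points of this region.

The feasible vertices (each the meet of two boundaries and inside every other half-plane) are:
  (-53/102, -79/102)
  (-59/26, -77/26)
  (-3, -1)
  (-9, -7)

4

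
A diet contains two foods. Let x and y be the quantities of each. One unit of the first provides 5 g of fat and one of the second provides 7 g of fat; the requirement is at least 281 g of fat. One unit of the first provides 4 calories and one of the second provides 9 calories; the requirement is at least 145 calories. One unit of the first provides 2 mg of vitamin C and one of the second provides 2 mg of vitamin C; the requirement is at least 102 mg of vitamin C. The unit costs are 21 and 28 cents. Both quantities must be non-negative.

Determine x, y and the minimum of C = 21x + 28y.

x = 38, y = 13, minimum C = 1162

The feasible region is unbounded (it extends along (0, 1), (1, 0)), but C strictly increases along every unbounded feasible direction, so there is no improving ray and the minimum is attained at a vertex.

At the optimal vertex, 5x + 7y = 281 and 2x + 2y = 102.
Solving simultaneously gives x = 38, y = 13.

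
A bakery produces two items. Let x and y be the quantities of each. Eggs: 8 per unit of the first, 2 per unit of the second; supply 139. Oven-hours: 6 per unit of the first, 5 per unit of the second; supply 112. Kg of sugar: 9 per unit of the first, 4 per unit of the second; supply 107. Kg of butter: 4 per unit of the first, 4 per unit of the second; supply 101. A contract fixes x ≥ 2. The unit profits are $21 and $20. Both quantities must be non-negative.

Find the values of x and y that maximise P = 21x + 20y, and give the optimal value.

Vertices and P = 21x + 20y:
  (107/9, 0) → P = 749/3
  (2, 0) → P = 42
  (29/7, 122/7) → P = 3049/7
  (2, 20) → P = 442

At the optimal vertex, 6x + 5y = 112 and x = 2.
Solving simultaneously gives x = 2, y = 20.

x = 2, y = 20, maximum P = 442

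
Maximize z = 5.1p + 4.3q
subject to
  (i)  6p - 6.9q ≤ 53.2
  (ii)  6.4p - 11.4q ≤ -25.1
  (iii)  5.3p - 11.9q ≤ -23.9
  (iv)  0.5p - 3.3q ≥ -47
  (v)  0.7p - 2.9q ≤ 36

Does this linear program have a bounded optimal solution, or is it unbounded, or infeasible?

Extreme points and z = 5.1p + 4.3q:
  (-2623/1574, 1993/1574) → z = -24037/7870
  (15099/514, 28825/1542) → z = 1774811/7710
  (-49771/704, -20753/704) → z = -171535/352
The feasible region has finitely many vertices and no improving ray; the maximum is 1774811/7710 at (15099/514, 28825/1542).

bounded optimum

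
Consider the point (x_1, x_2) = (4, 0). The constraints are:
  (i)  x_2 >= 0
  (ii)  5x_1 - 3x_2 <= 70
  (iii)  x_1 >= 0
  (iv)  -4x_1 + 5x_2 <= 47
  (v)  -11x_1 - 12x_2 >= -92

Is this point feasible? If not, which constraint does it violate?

(i): 0 ≥ 0 ✓
(ii): 20 ≤ 70 ✓
(iii): 4 ≥ 0 ✓
(iv): -16 ≤ 47 ✓
(v): -44 ≥ -92 ✓

feasible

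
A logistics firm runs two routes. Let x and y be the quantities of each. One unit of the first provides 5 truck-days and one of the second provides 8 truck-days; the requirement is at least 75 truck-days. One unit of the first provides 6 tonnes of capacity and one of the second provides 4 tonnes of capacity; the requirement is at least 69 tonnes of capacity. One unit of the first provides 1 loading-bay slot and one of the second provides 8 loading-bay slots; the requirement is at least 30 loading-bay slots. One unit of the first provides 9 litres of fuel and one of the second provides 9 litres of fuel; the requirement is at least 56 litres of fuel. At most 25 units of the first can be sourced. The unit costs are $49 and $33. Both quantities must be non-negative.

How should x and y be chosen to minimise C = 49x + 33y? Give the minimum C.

Feasible corners and C = 49x + 33y:
  (0, 69/4) → C = 2277/4
  (9, 15/4) → C = 2259/4
  (45/4, 75/32) → C = 20115/32
  (25, 5/8) → C = 9965/8
The feasible region is unbounded (it extends along (0, 1)), but C strictly increases along every unbounded feasible direction, so there is no improving ray and the minimum is attained at a vertex.

x = 9, y = 15/4, minimum C = 2259/4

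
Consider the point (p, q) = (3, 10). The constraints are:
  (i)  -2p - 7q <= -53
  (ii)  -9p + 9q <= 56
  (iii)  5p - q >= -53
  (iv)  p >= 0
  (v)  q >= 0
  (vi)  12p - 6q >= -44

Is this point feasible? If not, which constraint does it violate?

Constraint (ii): -9p + 9q = 63, which is not ≤ 56. All other constraints are satisfied.

not feasible — violates (ii)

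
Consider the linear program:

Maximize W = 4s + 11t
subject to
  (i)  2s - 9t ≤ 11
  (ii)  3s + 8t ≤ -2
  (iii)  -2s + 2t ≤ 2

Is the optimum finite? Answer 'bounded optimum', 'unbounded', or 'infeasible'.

bounded optimum

Feasible corners and W = 4s + 11t:
  (70/43, -37/43) → W = -127/43
  (-20/7, -13/7) → W = -223/7
  (-10/11, 1/11) → W = -29/11
The feasible region has finitely many vertices and no improving ray; the maximum is -29/11 at (-10/11, 1/11).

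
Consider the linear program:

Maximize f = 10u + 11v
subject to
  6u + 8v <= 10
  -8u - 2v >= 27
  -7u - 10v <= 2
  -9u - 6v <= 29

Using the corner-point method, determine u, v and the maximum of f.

u = -59/13, v = 121/26, maximum f = 151/26

Corner points and f = 10u + 11v:
  (-59/13, 121/26) → f = 151/26
  (-73/9, 22/3) → f = -4/9
  (-133/33, 173/66) → f = -757/66
  (-139/24, 185/48) → f = -745/48

The optimum lies where 6u + 8v = 10 and -8u - 2v = 27.
Solving simultaneously gives u = -59/13, v = 121/26.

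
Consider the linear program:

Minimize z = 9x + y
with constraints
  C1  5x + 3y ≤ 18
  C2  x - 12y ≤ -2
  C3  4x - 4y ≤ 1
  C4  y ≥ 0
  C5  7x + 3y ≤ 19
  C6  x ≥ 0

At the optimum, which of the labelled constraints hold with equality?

Vertices and z = 9x + y:
  (1/2, 31/6) → z = 29/3
  (0, 6) → z = 6
  (5/11, 9/44) → z = 189/44
  (0, 1/6) → z = 1/6
  (79/40, 69/40) → z = 39/2

The minimum is at (0, 1/6). Substituting into each constraint, equality holds for C2 and C6; the remaining constraints have slack.

C2 and C6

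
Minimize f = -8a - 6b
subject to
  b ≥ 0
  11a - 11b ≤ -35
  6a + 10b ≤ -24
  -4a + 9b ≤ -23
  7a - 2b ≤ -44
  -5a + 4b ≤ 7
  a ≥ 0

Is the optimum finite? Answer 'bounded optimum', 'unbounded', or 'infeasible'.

infeasible

The boundaries -5a + 4b = 7 and a = 0 meet at (0, 7/4), but that point violates 11a - 11b ≤ -35. Every candidate vertex is excluded by some other constraint, so the feasible region is empty.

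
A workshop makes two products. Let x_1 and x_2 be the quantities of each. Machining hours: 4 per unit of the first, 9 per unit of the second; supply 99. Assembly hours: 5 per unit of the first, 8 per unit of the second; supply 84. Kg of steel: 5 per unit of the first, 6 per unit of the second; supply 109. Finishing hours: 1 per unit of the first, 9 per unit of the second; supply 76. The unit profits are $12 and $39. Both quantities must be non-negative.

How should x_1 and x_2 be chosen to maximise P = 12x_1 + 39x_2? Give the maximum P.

x_1 = 4, x_2 = 8, maximum P = 360

Extreme points and P = 12x_1 + 39x_2:
  (0, 0) → P = 0
  (0, 76/9) → P = 988/3
  (84/5, 0) → P = 1008/5
  (4, 8) → P = 360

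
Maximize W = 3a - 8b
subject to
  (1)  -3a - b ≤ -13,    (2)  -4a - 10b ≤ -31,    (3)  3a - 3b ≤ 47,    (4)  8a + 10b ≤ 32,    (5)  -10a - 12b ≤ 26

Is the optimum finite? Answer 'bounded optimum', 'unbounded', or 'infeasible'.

The boundaries -3a - b = -13 and -4a - 10b = -31 meet at (99/26, 41/26), but that point violates 8a + 10b ≤ 32. Every candidate vertex is excluded by some other constraint, so the feasible region is empty.

infeasible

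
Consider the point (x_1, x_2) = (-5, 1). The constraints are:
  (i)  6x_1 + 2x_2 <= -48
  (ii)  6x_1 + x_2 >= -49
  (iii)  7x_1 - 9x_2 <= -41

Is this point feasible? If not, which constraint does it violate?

not feasible — violates (i)

Constraint (i): 6x_1 + 2x_2 = -28, which is not ≤ -48. All other constraints are satisfied.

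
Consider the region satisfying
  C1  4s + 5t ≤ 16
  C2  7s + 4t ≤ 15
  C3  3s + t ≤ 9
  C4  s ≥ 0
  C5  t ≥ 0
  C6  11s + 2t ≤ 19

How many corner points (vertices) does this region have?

5

Pairwise boundary intersections that survive every other constraint:
  (11/19, 52/19)
  (0, 16/5)
  (23/15, 16/15)
  (0, 0)
  (19/11, 0)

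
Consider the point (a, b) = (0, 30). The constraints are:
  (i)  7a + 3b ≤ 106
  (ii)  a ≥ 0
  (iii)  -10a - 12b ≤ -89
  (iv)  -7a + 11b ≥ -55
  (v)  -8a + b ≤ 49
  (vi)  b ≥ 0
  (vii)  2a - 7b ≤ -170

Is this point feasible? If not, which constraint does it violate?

(i): 90 ≤ 106 ✓
(ii): 0 ≥ 0 ✓
(iii): -360 ≤ -89 ✓
(iv): 330 ≥ -55 ✓
(v): 30 ≤ 49 ✓
(vi): 30 ≥ 0 ✓
(vii): -210 ≤ -170 ✓

feasible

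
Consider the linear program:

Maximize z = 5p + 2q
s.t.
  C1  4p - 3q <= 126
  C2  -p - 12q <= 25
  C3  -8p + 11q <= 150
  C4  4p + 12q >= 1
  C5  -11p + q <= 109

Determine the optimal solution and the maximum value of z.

p = 459/5, q = 402/5, maximum z = 3099/5

Extreme points and z = 5p + 2q:
  (479/17, -226/51) → z = 6733/51
  (459/5, 402/5) → z = 3099/5
  (26/3, -101/36) → z = 679/18
  (-1049/113, 778/113) → z = -3689/113
  (-1307/136, 447/136) → z = -5641/136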